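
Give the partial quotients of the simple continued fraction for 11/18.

Run the Euclidean algorithm on 11 and 18; the successive quotients are the partial quotients a_0, a_1, ... (each step inverts the fractional part left over by the previous one):
  11 = 0*18 + 11, so a_0 = 0.
  18 = 1*11 + 7, so a_1 = 1.
  11 = 1*7 + 4, so a_2 = 1.
  7 = 1*4 + 3, so a_3 = 1.
  4 = 1*3 + 1, so a_4 = 1.
  3 = 3*1 + 0, so a_5 = 3.
The remainder reaches 0 after 6 divisions, so the expansion has 6 partial quotients, read off in order.

[0; 1, 1, 1, 1, 3]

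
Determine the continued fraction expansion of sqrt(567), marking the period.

[23; (1, 4, 3, 4, 1, 46)]

Write x_i = (sqrt(567) + m_i)/d_i with (m_0, d_0) = (0, 1). a_0 = floor(sqrt(567)) = 23, since 23^2 = 529 <= 567 < 576 = 24^2.
Iterate m_{i+1} = d_i*a_i - m_i, d_{i+1} = (567 - m_{i+1}^2)/d_i, a_{i+1} = floor((a_0 + m_{i+1})/d_{i+1}):
  m_1 = 1*23 - 0 = 23, d_1 = (567 - 23^2)/1 = 38/1 = 38, a_1 = floor((23 + 23)/38) = 1.
  m_2 = 38*1 - 23 = 15, d_2 = (567 - 15^2)/38 = 342/38 = 9, a_2 = floor((23 + 15)/9) = 4.
  m_3 = 9*4 - 15 = 21, d_3 = (567 - 21^2)/9 = 126/9 = 14, a_3 = floor((23 + 21)/14) = 3.
  m_4 = 14*3 - 21 = 21, d_4 = (567 - 21^2)/14 = 126/14 = 9, a_4 = floor((23 + 21)/9) = 4.
  m_5 = 9*4 - 21 = 15, d_5 = (567 - 15^2)/9 = 342/9 = 38, a_5 = floor((23 + 15)/38) = 1.
  m_6 = 38*1 - 15 = 23, d_6 = (567 - 23^2)/38 = 38/38 = 1, a_6 = floor((23 + 23)/1) = 46.
  m_7 = 1*46 - 23 = 23, d_7 = (567 - 23^2)/1 = 38/1 = 38: (m_7, d_7) = (m_1, d_1) = (23, 38), so from here the quotients repeat a_1, ..., a_6; the period length is 6.
Hence the expansion of sqrt(567) is a_0 = 23 followed by the repeating block 1, 4, 3, 4, 1, 46 (period 6).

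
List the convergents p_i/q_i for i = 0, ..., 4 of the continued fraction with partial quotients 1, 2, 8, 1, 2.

Using the convergent recurrence p_i = a_i*p_{i-1} + p_{i-2}, q_i = a_i*q_{i-1} + q_{i-2} with p_{-2}=0, p_{-1}=1, q_{-2}=1, q_{-1}=0:
  i=0: a_0=1, p_0 = 1*1 + 0 = 1, q_0 = 1*0 + 1 = 1.
  i=1: a_1=2, p_1 = 2*1 + 1 = 3, q_1 = 2*1 + 0 = 2.
  i=2: a_2=8, p_2 = 8*3 + 1 = 25, q_2 = 8*2 + 1 = 17.
  i=3: a_3=1, p_3 = 1*25 + 3 = 28, q_3 = 1*17 + 2 = 19.
  i=4: a_4=2, p_4 = 2*28 + 25 = 81, q_4 = 2*19 + 17 = 55.

1/1, 3/2, 25/17, 28/19, 81/55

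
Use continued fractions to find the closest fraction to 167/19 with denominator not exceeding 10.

Expand x = 167/19 as a continued fraction with the Euclidean algorithm:
  167 = 8*19 + 15, so a_0 = 8.
  19 = 1*15 + 4, so a_1 = 1.
  15 = 3*4 + 3, so a_2 = 3.
  4 = 1*3 + 1, so a_3 = 1.
  3 = 3*1 + 0, so a_4 = 3.
so x = [8; 1, 3, 1, 3].
Convergents (p_i = a_i*p_{i-1} + p_{i-2}, q_i = a_i*q_{i-1} + q_{i-2} with p_{-2}=0, p_{-1}=1, q_{-2}=1, q_{-1}=0), until the denominator exceeds 10:
  i=0: a_0=8, p_0 = 8*1 + 0 = 8, q_0 = 8*0 + 1 = 1.
  i=1: a_1=1, p_1 = 1*8 + 1 = 9, q_1 = 1*1 + 0 = 1.
  i=2: a_2=3, p_2 = 3*9 + 8 = 35, q_2 = 3*1 + 1 = 4.
  i=3: a_3=1, p_3 = 1*35 + 9 = 44, q_3 = 1*4 + 1 = 5.
  i=4: a_4=3, p_4 = 3*44 + 35 = 167, q_4 = 3*5 + 4 = 19.
q_4 = 19 > 10, so the last convergent with denominator <= 10 is p_3/q_3 = 44/5.
The closest fraction with denominator <= 10 is either p_3/q_3 or the intermediate fraction (k*p_3 + p_2)/(k*q_3 + q_2) with the largest k >= 1 whose denominator stays <= 10; these approach x as k grows, and every other convergent or intermediate fraction in range is farther away.
Largest k: floor((10 - q_2)/q_3) = floor((10 - 4)/5) = 1.
That gives (1*44 + 35)/(1*5 + 4) = 79/9.
Compare the errors: |x - 44/5| = |167*5 - 44*19|/(19*5) = 1/95, and |x - 79/9| = |167*9 - 79*19|/(19*9) = 2/171.
Cross-multiplying, 1*171 = 171 < 190 = 2*95, so 1/95 is smaller: the convergent 44/5 is closer to x than 79/9.

44/5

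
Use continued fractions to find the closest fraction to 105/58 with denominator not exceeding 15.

Expand x = 105/58 as a continued fraction with the Euclidean algorithm:
  105 = 1*58 + 47, so a_0 = 1.
  58 = 1*47 + 11, so a_1 = 1.
  47 = 4*11 + 3, so a_2 = 4.
  11 = 3*3 + 2, so a_3 = 3.
  3 = 1*2 + 1, so a_4 = 1.
  2 = 2*1 + 0, so a_5 = 2.
so x = [1; 1, 4, 3, 1, 2].
Convergents (p_i = a_i*p_{i-1} + p_{i-2}, q_i = a_i*q_{i-1} + q_{i-2} with p_{-2}=0, p_{-1}=1, q_{-2}=1, q_{-1}=0), until the denominator exceeds 15:
  i=0: a_0=1, p_0 = 1*1 + 0 = 1, q_0 = 1*0 + 1 = 1.
  i=1: a_1=1, p_1 = 1*1 + 1 = 2, q_1 = 1*1 + 0 = 1.
  i=2: a_2=4, p_2 = 4*2 + 1 = 9, q_2 = 4*1 + 1 = 5.
  i=3: a_3=3, p_3 = 3*9 + 2 = 29, q_3 = 3*5 + 1 = 16.
q_3 = 16 > 15, so the last convergent with denominator <= 15 is p_2/q_2 = 9/5.
The closest fraction with denominator <= 15 is either p_2/q_2 or the intermediate fraction (k*p_2 + p_1)/(k*q_2 + q_1) with the largest k >= 1 whose denominator stays <= 15; these approach x as k grows, and every other convergent or intermediate fraction in range is farther away.
Largest k: floor((15 - q_1)/q_2) = floor((15 - 1)/5) = 2.
That gives (2*9 + 2)/(2*5 + 1) = 20/11.
Compare the errors: |x - 9/5| = |105*5 - 9*58|/(58*5) = 3/290, and |x - 20/11| = |105*11 - 20*58|/(58*11) = 5/638.
Cross-multiplying, 5*290 = 1450 < 1914 = 3*638, so 5/638 is smaller: the intermediate fraction 20/11 is closer to x than 9/5.

20/11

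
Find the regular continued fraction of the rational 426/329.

Run the Euclidean algorithm on 426 and 329; the successive quotients are the partial quotients a_0, a_1, ... (each step inverts the fractional part left over by the previous one):
  426 = 1*329 + 97, so a_0 = 1.
  329 = 3*97 + 38, so a_1 = 3.
  97 = 2*38 + 21, so a_2 = 2.
  38 = 1*21 + 17, so a_3 = 1.
  21 = 1*17 + 4, so a_4 = 1.
  17 = 4*4 + 1, so a_5 = 4.
  4 = 4*1 + 0, so a_6 = 4.
The remainder reaches 0 after 7 divisions, so the expansion has 7 partial quotients, read off in order.

[1; 3, 2, 1, 1, 4, 4]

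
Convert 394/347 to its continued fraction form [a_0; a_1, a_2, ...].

[1; 7, 2, 1, 1, 1, 1, 3]

Run the Euclidean algorithm on 394 and 347; the successive quotients are the partial quotients a_0, a_1, ... (each step inverts the fractional part left over by the previous one):
  394 = 1*347 + 47, so a_0 = 1.
  347 = 7*47 + 18, so a_1 = 7.
  47 = 2*18 + 11, so a_2 = 2.
  18 = 1*11 + 7, so a_3 = 1.
  11 = 1*7 + 4, so a_4 = 1.
  7 = 1*4 + 3, so a_5 = 1.
  4 = 1*3 + 1, so a_6 = 1.
  3 = 3*1 + 0, so a_7 = 3.
The remainder reaches 0 after 8 divisions, so the expansion has 8 partial quotients, read off in order.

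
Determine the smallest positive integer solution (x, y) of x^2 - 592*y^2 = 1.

(x, y) = (73, 3)

First expand sqrt(592) as a continued fraction. With x_i = (sqrt(592) + m_i)/d_i and (m_0, d_0) = (0, 1): a_0 = floor(sqrt(592)) = 24, since 24^2 = 576 <= 592 < 625 = 25^2.
Iterate m_{i+1} = d_i*a_i - m_i, d_{i+1} = (592 - m_{i+1}^2)/d_i, a_{i+1} = floor((a_0 + m_{i+1})/d_{i+1}):
  m_1 = 1*24 - 0 = 24, d_1 = (592 - 24^2)/1 = 16/1 = 16, a_1 = floor((24 + 24)/16) = 3.
  m_2 = 16*3 - 24 = 24, d_2 = (592 - 24^2)/16 = 16/16 = 1, a_2 = floor((24 + 24)/1) = 48.
  m_3 = 1*48 - 24 = 24, d_3 = (592 - 24^2)/1 = 16/1 = 16: (m_3, d_3) = (m_1, d_1) = (24, 16), so from here the quotients repeat a_1, a_2; the period length is 2.
So sqrt(592) = [24; (3, 48)] with period length k = 2.
k is even, so the fundamental solution of x^2 - 592y^2 = 1 is (p_{k-1}, q_{k-1}) = (p_1, q_1); compute convergents through index 1.
Convergents (p_i = a_i*p_{i-1} + p_{i-2}, q_i = a_i*q_{i-1} + q_{i-2} with p_{-2}=0, p_{-1}=1, q_{-2}=1, q_{-1}=0):
  i=0: a_0=24, p_0 = 24*1 + 0 = 24, q_0 = 24*0 + 1 = 1.
  i=1: a_1=3, p_1 = 3*24 + 1 = 73, q_1 = 3*1 + 0 = 3.
Check: 73^2 - 592*3^2 = 5329 - 5328 = 1, so (x, y) = (73, 3) solves the equation, and by the theorem it is the least positive solution.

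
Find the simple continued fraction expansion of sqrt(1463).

[38; (4, 76)]

Write x_i = (sqrt(1463) + m_i)/d_i with (m_0, d_0) = (0, 1). a_0 = floor(sqrt(1463)) = 38, since 38^2 = 1444 <= 1463 < 1521 = 39^2.
Iterate m_{i+1} = d_i*a_i - m_i, d_{i+1} = (1463 - m_{i+1}^2)/d_i, a_{i+1} = floor((a_0 + m_{i+1})/d_{i+1}):
  m_1 = 1*38 - 0 = 38, d_1 = (1463 - 38^2)/1 = 19/1 = 19, a_1 = floor((38 + 38)/19) = 4.
  m_2 = 19*4 - 38 = 38, d_2 = (1463 - 38^2)/19 = 19/19 = 1, a_2 = floor((38 + 38)/1) = 76.
  m_3 = 1*76 - 38 = 38, d_3 = (1463 - 38^2)/1 = 19/1 = 19: (m_3, d_3) = (m_1, d_1) = (38, 19), so from here the quotients repeat a_1, a_2; the period length is 2.
Hence the expansion of sqrt(1463) is a_0 = 38 followed by the repeating block 4, 76 (period 2).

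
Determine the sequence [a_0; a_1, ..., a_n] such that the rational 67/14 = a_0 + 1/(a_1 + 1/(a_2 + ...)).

[4; 1, 3, 1, 2]

Run the Euclidean algorithm on 67 and 14; the successive quotients are the partial quotients a_0, a_1, ... (each step inverts the fractional part left over by the previous one):
  67 = 4*14 + 11, so a_0 = 4.
  14 = 1*11 + 3, so a_1 = 1.
  11 = 3*3 + 2, so a_2 = 3.
  3 = 1*2 + 1, so a_3 = 1.
  2 = 2*1 + 0, so a_4 = 2.
The remainder reaches 0 after 5 divisions, so the expansion has 5 partial quotients, read off in order.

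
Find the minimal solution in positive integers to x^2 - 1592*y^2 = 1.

(x, y) = (399, 10)

First expand sqrt(1592) as a continued fraction. With x_i = (sqrt(1592) + m_i)/d_i and (m_0, d_0) = (0, 1): a_0 = floor(sqrt(1592)) = 39, since 39^2 = 1521 <= 1592 < 1600 = 40^2.
Iterate m_{i+1} = d_i*a_i - m_i, d_{i+1} = (1592 - m_{i+1}^2)/d_i, a_{i+1} = floor((a_0 + m_{i+1})/d_{i+1}):
  m_1 = 1*39 - 0 = 39, d_1 = (1592 - 39^2)/1 = 71/1 = 71, a_1 = floor((39 + 39)/71) = 1.
  m_2 = 71*1 - 39 = 32, d_2 = (1592 - 32^2)/71 = 568/71 = 8, a_2 = floor((39 + 32)/8) = 8.
  m_3 = 8*8 - 32 = 32, d_3 = (1592 - 32^2)/8 = 568/8 = 71, a_3 = floor((39 + 32)/71) = 1.
  m_4 = 71*1 - 32 = 39, d_4 = (1592 - 39^2)/71 = 71/71 = 1, a_4 = floor((39 + 39)/1) = 78.
  m_5 = 1*78 - 39 = 39, d_5 = (1592 - 39^2)/1 = 71/1 = 71: (m_5, d_5) = (m_1, d_1) = (39, 71), so from here the quotients repeat a_1, ..., a_4; the period length is 4.
So sqrt(1592) = [39; (1, 8, 1, 78)] with period length k = 4.
k is even, so the fundamental solution of x^2 - 1592y^2 = 1 is (p_{k-1}, q_{k-1}) = (p_3, q_3); compute convergents through index 3.
Convergents (p_i = a_i*p_{i-1} + p_{i-2}, q_i = a_i*q_{i-1} + q_{i-2} with p_{-2}=0, p_{-1}=1, q_{-2}=1, q_{-1}=0):
  i=0: a_0=39, p_0 = 39*1 + 0 = 39, q_0 = 39*0 + 1 = 1.
  i=1: a_1=1, p_1 = 1*39 + 1 = 40, q_1 = 1*1 + 0 = 1.
  i=2: a_2=8, p_2 = 8*40 + 39 = 359, q_2 = 8*1 + 1 = 9.
  i=3: a_3=1, p_3 = 1*359 + 40 = 399, q_3 = 1*9 + 1 = 10.
Check: 399^2 - 1592*10^2 = 159201 - 159200 = 1, so (x, y) = (399, 10) solves the equation, and by the theorem it is the least positive solution.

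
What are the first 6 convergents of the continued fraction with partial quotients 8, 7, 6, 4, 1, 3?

8/1, 57/7, 350/43, 1457/179, 1807/222, 6878/845

Using the convergent recurrence p_i = a_i*p_{i-1} + p_{i-2}, q_i = a_i*q_{i-1} + q_{i-2} with p_{-2}=0, p_{-1}=1, q_{-2}=1, q_{-1}=0:
  i=0: a_0=8, p_0 = 8*1 + 0 = 8, q_0 = 8*0 + 1 = 1.
  i=1: a_1=7, p_1 = 7*8 + 1 = 57, q_1 = 7*1 + 0 = 7.
  i=2: a_2=6, p_2 = 6*57 + 8 = 350, q_2 = 6*7 + 1 = 43.
  i=3: a_3=4, p_3 = 4*350 + 57 = 1457, q_3 = 4*43 + 7 = 179.
  i=4: a_4=1, p_4 = 1*1457 + 350 = 1807, q_4 = 1*179 + 43 = 222.
  i=5: a_5=3, p_5 = 3*1807 + 1457 = 6878, q_5 = 3*222 + 179 = 845.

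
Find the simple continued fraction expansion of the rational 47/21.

[2; 4, 5]

Run the Euclidean algorithm on 47 and 21; the successive quotients are the partial quotients a_0, a_1, ... (each step inverts the fractional part left over by the previous one):
  47 = 2*21 + 5, so a_0 = 2.
  21 = 4*5 + 1, so a_1 = 4.
  5 = 5*1 + 0, so a_2 = 5.
The remainder reaches 0 after 3 divisions, so the expansion has 3 partial quotients, read off in order.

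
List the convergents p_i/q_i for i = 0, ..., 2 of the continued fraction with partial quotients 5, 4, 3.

5/1, 21/4, 68/13

Using the convergent recurrence p_i = a_i*p_{i-1} + p_{i-2}, q_i = a_i*q_{i-1} + q_{i-2} with p_{-2}=0, p_{-1}=1, q_{-2}=1, q_{-1}=0:
  i=0: a_0=5, p_0 = 5*1 + 0 = 5, q_0 = 5*0 + 1 = 1.
  i=1: a_1=4, p_1 = 4*5 + 1 = 21, q_1 = 4*1 + 0 = 4.
  i=2: a_2=3, p_2 = 3*21 + 5 = 68, q_2 = 3*4 + 1 = 13.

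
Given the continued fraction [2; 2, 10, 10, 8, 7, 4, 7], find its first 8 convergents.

2/1, 5/2, 52/21, 525/212, 4252/1717, 30289/12231, 125408/50641, 908145/366718

Using the convergent recurrence p_i = a_i*p_{i-1} + p_{i-2}, q_i = a_i*q_{i-1} + q_{i-2} with p_{-2}=0, p_{-1}=1, q_{-2}=1, q_{-1}=0:
  i=0: a_0=2, p_0 = 2*1 + 0 = 2, q_0 = 2*0 + 1 = 1.
  i=1: a_1=2, p_1 = 2*2 + 1 = 5, q_1 = 2*1 + 0 = 2.
  i=2: a_2=10, p_2 = 10*5 + 2 = 52, q_2 = 10*2 + 1 = 21.
  i=3: a_3=10, p_3 = 10*52 + 5 = 525, q_3 = 10*21 + 2 = 212.
  i=4: a_4=8, p_4 = 8*525 + 52 = 4252, q_4 = 8*212 + 21 = 1717.
  i=5: a_5=7, p_5 = 7*4252 + 525 = 30289, q_5 = 7*1717 + 212 = 12231.
  i=6: a_6=4, p_6 = 4*30289 + 4252 = 125408, q_6 = 4*12231 + 1717 = 50641.
  i=7: a_7=7, p_7 = 7*125408 + 30289 = 908145, q_7 = 7*50641 + 12231 = 366718.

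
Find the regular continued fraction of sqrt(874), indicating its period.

Write x_i = (sqrt(874) + m_i)/d_i with (m_0, d_0) = (0, 1). a_0 = floor(sqrt(874)) = 29, since 29^2 = 841 <= 874 < 900 = 30^2.
Iterate m_{i+1} = d_i*a_i - m_i, d_{i+1} = (874 - m_{i+1}^2)/d_i, a_{i+1} = floor((a_0 + m_{i+1})/d_{i+1}):
  m_1 = 1*29 - 0 = 29, d_1 = (874 - 29^2)/1 = 33/1 = 33, a_1 = floor((29 + 29)/33) = 1.
  m_2 = 33*1 - 29 = 4, d_2 = (874 - 4^2)/33 = 858/33 = 26, a_2 = floor((29 + 4)/26) = 1.
  m_3 = 26*1 - 4 = 22, d_3 = (874 - 22^2)/26 = 390/26 = 15, a_3 = floor((29 + 22)/15) = 3.
  m_4 = 15*3 - 22 = 23, d_4 = (874 - 23^2)/15 = 345/15 = 23, a_4 = floor((29 + 23)/23) = 2.
  m_5 = 23*2 - 23 = 23, d_5 = (874 - 23^2)/23 = 345/23 = 15, a_5 = floor((29 + 23)/15) = 3.
  m_6 = 15*3 - 23 = 22, d_6 = (874 - 22^2)/15 = 390/15 = 26, a_6 = floor((29 + 22)/26) = 1.
  m_7 = 26*1 - 22 = 4, d_7 = (874 - 4^2)/26 = 858/26 = 33, a_7 = floor((29 + 4)/33) = 1.
  m_8 = 33*1 - 4 = 29, d_8 = (874 - 29^2)/33 = 33/33 = 1, a_8 = floor((29 + 29)/1) = 58.
  m_9 = 1*58 - 29 = 29, d_9 = (874 - 29^2)/1 = 33/1 = 33: (m_9, d_9) = (m_1, d_1) = (29, 33), so from here the quotients repeat a_1, ..., a_8; the period length is 8.
Hence the expansion of sqrt(874) is a_0 = 29 followed by the repeating block 1, 1, 3, 2, 3, 1, 1, 58 (period 8).

[29; (1, 1, 3, 2, 3, 1, 1, 58)]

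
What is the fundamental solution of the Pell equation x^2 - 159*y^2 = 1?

(x, y) = (1324, 105)

First expand sqrt(159) as a continued fraction. With x_i = (sqrt(159) + m_i)/d_i and (m_0, d_0) = (0, 1): a_0 = floor(sqrt(159)) = 12, since 12^2 = 144 <= 159 < 169 = 13^2.
Iterate m_{i+1} = d_i*a_i - m_i, d_{i+1} = (159 - m_{i+1}^2)/d_i, a_{i+1} = floor((a_0 + m_{i+1})/d_{i+1}):
  m_1 = 1*12 - 0 = 12, d_1 = (159 - 12^2)/1 = 15/1 = 15, a_1 = floor((12 + 12)/15) = 1.
  m_2 = 15*1 - 12 = 3, d_2 = (159 - 3^2)/15 = 150/15 = 10, a_2 = floor((12 + 3)/10) = 1.
  m_3 = 10*1 - 3 = 7, d_3 = (159 - 7^2)/10 = 110/10 = 11, a_3 = floor((12 + 7)/11) = 1.
  m_4 = 11*1 - 7 = 4, d_4 = (159 - 4^2)/11 = 143/11 = 13, a_4 = floor((12 + 4)/13) = 1.
  m_5 = 13*1 - 4 = 9, d_5 = (159 - 9^2)/13 = 78/13 = 6, a_5 = floor((12 + 9)/6) = 3.
  m_6 = 6*3 - 9 = 9, d_6 = (159 - 9^2)/6 = 78/6 = 13, a_6 = floor((12 + 9)/13) = 1.
  m_7 = 13*1 - 9 = 4, d_7 = (159 - 4^2)/13 = 143/13 = 11, a_7 = floor((12 + 4)/11) = 1.
  m_8 = 11*1 - 4 = 7, d_8 = (159 - 7^2)/11 = 110/11 = 10, a_8 = floor((12 + 7)/10) = 1.
  m_9 = 10*1 - 7 = 3, d_9 = (159 - 3^2)/10 = 150/10 = 15, a_9 = floor((12 + 3)/15) = 1.
  m_10 = 15*1 - 3 = 12, d_10 = (159 - 12^2)/15 = 15/15 = 1, a_10 = floor((12 + 12)/1) = 24.
  m_11 = 1*24 - 12 = 12, d_11 = (159 - 12^2)/1 = 15/1 = 15: (m_11, d_11) = (m_1, d_1) = (12, 15), so from here the quotients repeat a_1, ..., a_10; the period length is 10.
So sqrt(159) = [12; (1, 1, 1, 1, 3, 1, 1, 1, 1, 24)] with period length k = 10.
k is even, so the fundamental solution of x^2 - 159y^2 = 1 is (p_{k-1}, q_{k-1}) = (p_9, q_9); compute convergents through index 9.
Convergents (p_i = a_i*p_{i-1} + p_{i-2}, q_i = a_i*q_{i-1} + q_{i-2} with p_{-2}=0, p_{-1}=1, q_{-2}=1, q_{-1}=0):
  i=0: a_0=12, p_0 = 12*1 + 0 = 12, q_0 = 12*0 + 1 = 1.
  i=1: a_1=1, p_1 = 1*12 + 1 = 13, q_1 = 1*1 + 0 = 1.
  i=2: a_2=1, p_2 = 1*13 + 12 = 25, q_2 = 1*1 + 1 = 2.
  i=3: a_3=1, p_3 = 1*25 + 13 = 38, q_3 = 1*2 + 1 = 3.
  i=4: a_4=1, p_4 = 1*38 + 25 = 63, q_4 = 1*3 + 2 = 5.
  i=5: a_5=3, p_5 = 3*63 + 38 = 227, q_5 = 3*5 + 3 = 18.
  i=6: a_6=1, p_6 = 1*227 + 63 = 290, q_6 = 1*18 + 5 = 23.
  i=7: a_7=1, p_7 = 1*290 + 227 = 517, q_7 = 1*23 + 18 = 41.
  i=8: a_8=1, p_8 = 1*517 + 290 = 807, q_8 = 1*41 + 23 = 64.
  i=9: a_9=1, p_9 = 1*807 + 517 = 1324, q_9 = 1*64 + 41 = 105.
Check: 1324^2 - 159*105^2 = 1752976 - 1752975 = 1, so (x, y) = (1324, 105) solves the equation, and by the theorem it is the least positive solution.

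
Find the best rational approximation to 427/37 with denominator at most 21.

150/13

Expand x = 427/37 as a continued fraction with the Euclidean algorithm:
  427 = 11*37 + 20, so a_0 = 11.
  37 = 1*20 + 17, so a_1 = 1.
  20 = 1*17 + 3, so a_2 = 1.
  17 = 5*3 + 2, so a_3 = 5.
  3 = 1*2 + 1, so a_4 = 1.
  2 = 2*1 + 0, so a_5 = 2.
so x = [11; 1, 1, 5, 1, 2].
Convergents (p_i = a_i*p_{i-1} + p_{i-2}, q_i = a_i*q_{i-1} + q_{i-2} with p_{-2}=0, p_{-1}=1, q_{-2}=1, q_{-1}=0), until the denominator exceeds 21:
  i=0: a_0=11, p_0 = 11*1 + 0 = 11, q_0 = 11*0 + 1 = 1.
  i=1: a_1=1, p_1 = 1*11 + 1 = 12, q_1 = 1*1 + 0 = 1.
  i=2: a_2=1, p_2 = 1*12 + 11 = 23, q_2 = 1*1 + 1 = 2.
  i=3: a_3=5, p_3 = 5*23 + 12 = 127, q_3 = 5*2 + 1 = 11.
  i=4: a_4=1, p_4 = 1*127 + 23 = 150, q_4 = 1*11 + 2 = 13.
  i=5: a_5=2, p_5 = 2*150 + 127 = 427, q_5 = 2*13 + 11 = 37.
q_5 = 37 > 21, so the last convergent with denominator <= 21 is p_4/q_4 = 150/13.
The closest fraction with denominator <= 21 is either p_4/q_4 or the intermediate fraction (k*p_4 + p_3)/(k*q_4 + q_3) with the largest k >= 1 whose denominator stays <= 21; these approach x as k grows, and every other convergent or intermediate fraction in range is farther away.
Largest k: floor((21 - q_3)/q_4) = floor((21 - 11)/13) = 0.
Since k = 0, no intermediate fraction beyond p_4/q_4 has denominator <= 21, so the convergent 150/13 is the closest (its error is |427*13 - 150*37|/(37*13) = 1/481).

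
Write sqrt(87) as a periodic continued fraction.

Write x_i = (sqrt(87) + m_i)/d_i with (m_0, d_0) = (0, 1). a_0 = floor(sqrt(87)) = 9, since 9^2 = 81 <= 87 < 100 = 10^2.
Iterate m_{i+1} = d_i*a_i - m_i, d_{i+1} = (87 - m_{i+1}^2)/d_i, a_{i+1} = floor((a_0 + m_{i+1})/d_{i+1}):
  m_1 = 1*9 - 0 = 9, d_1 = (87 - 9^2)/1 = 6/1 = 6, a_1 = floor((9 + 9)/6) = 3.
  m_2 = 6*3 - 9 = 9, d_2 = (87 - 9^2)/6 = 6/6 = 1, a_2 = floor((9 + 9)/1) = 18.
  m_3 = 1*18 - 9 = 9, d_3 = (87 - 9^2)/1 = 6/1 = 6: (m_3, d_3) = (m_1, d_1) = (9, 6), so from here the quotients repeat a_1, a_2; the period length is 2.
Hence the expansion of sqrt(87) is a_0 = 9 followed by the repeating block 3, 18 (period 2).

[9; (3, 18)]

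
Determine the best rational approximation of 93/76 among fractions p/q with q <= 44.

49/40

Expand x = 93/76 as a continued fraction with the Euclidean algorithm:
  93 = 1*76 + 17, so a_0 = 1.
  76 = 4*17 + 8, so a_1 = 4.
  17 = 2*8 + 1, so a_2 = 2.
  8 = 8*1 + 0, so a_3 = 8.
so x = [1; 4, 2, 8].
Convergents (p_i = a_i*p_{i-1} + p_{i-2}, q_i = a_i*q_{i-1} + q_{i-2} with p_{-2}=0, p_{-1}=1, q_{-2}=1, q_{-1}=0), until the denominator exceeds 44:
  i=0: a_0=1, p_0 = 1*1 + 0 = 1, q_0 = 1*0 + 1 = 1.
  i=1: a_1=4, p_1 = 4*1 + 1 = 5, q_1 = 4*1 + 0 = 4.
  i=2: a_2=2, p_2 = 2*5 + 1 = 11, q_2 = 2*4 + 1 = 9.
  i=3: a_3=8, p_3 = 8*11 + 5 = 93, q_3 = 8*9 + 4 = 76.
q_3 = 76 > 44, so the last convergent with denominator <= 44 is p_2/q_2 = 11/9.
The closest fraction with denominator <= 44 is either p_2/q_2 or the intermediate fraction (k*p_2 + p_1)/(k*q_2 + q_1) with the largest k >= 1 whose denominator stays <= 44; these approach x as k grows, and every other convergent or intermediate fraction in range is farther away.
Largest k: floor((44 - q_1)/q_2) = floor((44 - 4)/9) = 4.
That gives (4*11 + 5)/(4*9 + 4) = 49/40.
Compare the errors: |x - 11/9| = |93*9 - 11*76|/(76*9) = 1/684, and |x - 49/40| = |93*40 - 49*76|/(76*40) = 4/3040.
Cross-multiplying, 4*684 = 2736 < 3040 = 1*3040, so 4/3040 is smaller: the intermediate fraction 49/40 is closer to x than 11/9.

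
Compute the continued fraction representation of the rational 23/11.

Run the Euclidean algorithm on 23 and 11; the successive quotients are the partial quotients a_0, a_1, ... (each step inverts the fractional part left over by the previous one):
  23 = 2*11 + 1, so a_0 = 2.
  11 = 11*1 + 0, so a_1 = 11.
The remainder reaches 0 after 2 divisions, so the expansion has 2 partial quotients, read off in order.

[2; 11]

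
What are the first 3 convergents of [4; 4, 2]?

4/1, 17/4, 38/9

Using the convergent recurrence p_i = a_i*p_{i-1} + p_{i-2}, q_i = a_i*q_{i-1} + q_{i-2} with p_{-2}=0, p_{-1}=1, q_{-2}=1, q_{-1}=0:
  i=0: a_0=4, p_0 = 4*1 + 0 = 4, q_0 = 4*0 + 1 = 1.
  i=1: a_1=4, p_1 = 4*4 + 1 = 17, q_1 = 4*1 + 0 = 4.
  i=2: a_2=2, p_2 = 2*17 + 4 = 38, q_2 = 2*4 + 1 = 9.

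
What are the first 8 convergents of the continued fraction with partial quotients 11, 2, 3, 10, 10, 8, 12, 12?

Using the convergent recurrence p_i = a_i*p_{i-1} + p_{i-2}, q_i = a_i*q_{i-1} + q_{i-2} with p_{-2}=0, p_{-1}=1, q_{-2}=1, q_{-1}=0:
  i=0: a_0=11, p_0 = 11*1 + 0 = 11, q_0 = 11*0 + 1 = 1.
  i=1: a_1=2, p_1 = 2*11 + 1 = 23, q_1 = 2*1 + 0 = 2.
  i=2: a_2=3, p_2 = 3*23 + 11 = 80, q_2 = 3*2 + 1 = 7.
  i=3: a_3=10, p_3 = 10*80 + 23 = 823, q_3 = 10*7 + 2 = 72.
  i=4: a_4=10, p_4 = 10*823 + 80 = 8310, q_4 = 10*72 + 7 = 727.
  i=5: a_5=8, p_5 = 8*8310 + 823 = 67303, q_5 = 8*727 + 72 = 5888.
  i=6: a_6=12, p_6 = 12*67303 + 8310 = 815946, q_6 = 12*5888 + 727 = 71383.
  i=7: a_7=12, p_7 = 12*815946 + 67303 = 9858655, q_7 = 12*71383 + 5888 = 862484.

11/1, 23/2, 80/7, 823/72, 8310/727, 67303/5888, 815946/71383, 9858655/862484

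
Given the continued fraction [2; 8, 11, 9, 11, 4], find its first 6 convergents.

2/1, 17/8, 189/89, 1718/809, 19087/8988, 78066/36761

Using the convergent recurrence p_i = a_i*p_{i-1} + p_{i-2}, q_i = a_i*q_{i-1} + q_{i-2} with p_{-2}=0, p_{-1}=1, q_{-2}=1, q_{-1}=0:
  i=0: a_0=2, p_0 = 2*1 + 0 = 2, q_0 = 2*0 + 1 = 1.
  i=1: a_1=8, p_1 = 8*2 + 1 = 17, q_1 = 8*1 + 0 = 8.
  i=2: a_2=11, p_2 = 11*17 + 2 = 189, q_2 = 11*8 + 1 = 89.
  i=3: a_3=9, p_3 = 9*189 + 17 = 1718, q_3 = 9*89 + 8 = 809.
  i=4: a_4=11, p_4 = 11*1718 + 189 = 19087, q_4 = 11*809 + 89 = 8988.
  i=5: a_5=4, p_5 = 4*19087 + 1718 = 78066, q_5 = 4*8988 + 809 = 36761.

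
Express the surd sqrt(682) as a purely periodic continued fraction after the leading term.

[26; (8, 1, 2, 5, 2, 5, 2, 1, 8, 52)]

Write x_i = (sqrt(682) + m_i)/d_i with (m_0, d_0) = (0, 1). a_0 = floor(sqrt(682)) = 26, since 26^2 = 676 <= 682 < 729 = 27^2.
Iterate m_{i+1} = d_i*a_i - m_i, d_{i+1} = (682 - m_{i+1}^2)/d_i, a_{i+1} = floor((a_0 + m_{i+1})/d_{i+1}):
  m_1 = 1*26 - 0 = 26, d_1 = (682 - 26^2)/1 = 6/1 = 6, a_1 = floor((26 + 26)/6) = 8.
  m_2 = 6*8 - 26 = 22, d_2 = (682 - 22^2)/6 = 198/6 = 33, a_2 = floor((26 + 22)/33) = 1.
  m_3 = 33*1 - 22 = 11, d_3 = (682 - 11^2)/33 = 561/33 = 17, a_3 = floor((26 + 11)/17) = 2.
  m_4 = 17*2 - 11 = 23, d_4 = (682 - 23^2)/17 = 153/17 = 9, a_4 = floor((26 + 23)/9) = 5.
  m_5 = 9*5 - 23 = 22, d_5 = (682 - 22^2)/9 = 198/9 = 22, a_5 = floor((26 + 22)/22) = 2.
  m_6 = 22*2 - 22 = 22, d_6 = (682 - 22^2)/22 = 198/22 = 9, a_6 = floor((26 + 22)/9) = 5.
  m_7 = 9*5 - 22 = 23, d_7 = (682 - 23^2)/9 = 153/9 = 17, a_7 = floor((26 + 23)/17) = 2.
  m_8 = 17*2 - 23 = 11, d_8 = (682 - 11^2)/17 = 561/17 = 33, a_8 = floor((26 + 11)/33) = 1.
  m_9 = 33*1 - 11 = 22, d_9 = (682 - 22^2)/33 = 198/33 = 6, a_9 = floor((26 + 22)/6) = 8.
  m_10 = 6*8 - 22 = 26, d_10 = (682 - 26^2)/6 = 6/6 = 1, a_10 = floor((26 + 26)/1) = 52.
  m_11 = 1*52 - 26 = 26, d_11 = (682 - 26^2)/1 = 6/1 = 6: (m_11, d_11) = (m_1, d_1) = (26, 6), so from here the quotients repeat a_1, ..., a_10; the period length is 10.
Hence the expansion of sqrt(682) is a_0 = 26 followed by the repeating block 8, 1, 2, 5, 2, 5, 2, 1, 8, 52 (period 10).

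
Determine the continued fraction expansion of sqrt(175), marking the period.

Write x_i = (sqrt(175) + m_i)/d_i with (m_0, d_0) = (0, 1). a_0 = floor(sqrt(175)) = 13, since 13^2 = 169 <= 175 < 196 = 14^2.
Iterate m_{i+1} = d_i*a_i - m_i, d_{i+1} = (175 - m_{i+1}^2)/d_i, a_{i+1} = floor((a_0 + m_{i+1})/d_{i+1}):
  m_1 = 1*13 - 0 = 13, d_1 = (175 - 13^2)/1 = 6/1 = 6, a_1 = floor((13 + 13)/6) = 4.
  m_2 = 6*4 - 13 = 11, d_2 = (175 - 11^2)/6 = 54/6 = 9, a_2 = floor((13 + 11)/9) = 2.
  m_3 = 9*2 - 11 = 7, d_3 = (175 - 7^2)/9 = 126/9 = 14, a_3 = floor((13 + 7)/14) = 1.
  m_4 = 14*1 - 7 = 7, d_4 = (175 - 7^2)/14 = 126/14 = 9, a_4 = floor((13 + 7)/9) = 2.
  m_5 = 9*2 - 7 = 11, d_5 = (175 - 11^2)/9 = 54/9 = 6, a_5 = floor((13 + 11)/6) = 4.
  m_6 = 6*4 - 11 = 13, d_6 = (175 - 13^2)/6 = 6/6 = 1, a_6 = floor((13 + 13)/1) = 26.
  m_7 = 1*26 - 13 = 13, d_7 = (175 - 13^2)/1 = 6/1 = 6: (m_7, d_7) = (m_1, d_1) = (13, 6), so from here the quotients repeat a_1, ..., a_6; the period length is 6.
Hence the expansion of sqrt(175) is a_0 = 13 followed by the repeating block 4, 2, 1, 2, 4, 26 (period 6).

[13; (4, 2, 1, 2, 4, 26)]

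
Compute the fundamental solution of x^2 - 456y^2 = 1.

First expand sqrt(456) as a continued fraction. With x_i = (sqrt(456) + m_i)/d_i and (m_0, d_0) = (0, 1): a_0 = floor(sqrt(456)) = 21, since 21^2 = 441 <= 456 < 484 = 22^2.
Iterate m_{i+1} = d_i*a_i - m_i, d_{i+1} = (456 - m_{i+1}^2)/d_i, a_{i+1} = floor((a_0 + m_{i+1})/d_{i+1}):
  m_1 = 1*21 - 0 = 21, d_1 = (456 - 21^2)/1 = 15/1 = 15, a_1 = floor((21 + 21)/15) = 2.
  m_2 = 15*2 - 21 = 9, d_2 = (456 - 9^2)/15 = 375/15 = 25, a_2 = floor((21 + 9)/25) = 1.
  m_3 = 25*1 - 9 = 16, d_3 = (456 - 16^2)/25 = 200/25 = 8, a_3 = floor((21 + 16)/8) = 4.
  m_4 = 8*4 - 16 = 16, d_4 = (456 - 16^2)/8 = 200/8 = 25, a_4 = floor((21 + 16)/25) = 1.
  m_5 = 25*1 - 16 = 9, d_5 = (456 - 9^2)/25 = 375/25 = 15, a_5 = floor((21 + 9)/15) = 2.
  m_6 = 15*2 - 9 = 21, d_6 = (456 - 21^2)/15 = 15/15 = 1, a_6 = floor((21 + 21)/1) = 42.
  m_7 = 1*42 - 21 = 21, d_7 = (456 - 21^2)/1 = 15/1 = 15: (m_7, d_7) = (m_1, d_1) = (21, 15), so from here the quotients repeat a_1, ..., a_6; the period length is 6.
So sqrt(456) = [21; (2, 1, 4, 1, 2, 42)] with period length k = 6.
k is even, so the fundamental solution of x^2 - 456y^2 = 1 is (p_{k-1}, q_{k-1}) = (p_5, q_5); compute convergents through index 5.
Convergents (p_i = a_i*p_{i-1} + p_{i-2}, q_i = a_i*q_{i-1} + q_{i-2} with p_{-2}=0, p_{-1}=1, q_{-2}=1, q_{-1}=0):
  i=0: a_0=21, p_0 = 21*1 + 0 = 21, q_0 = 21*0 + 1 = 1.
  i=1: a_1=2, p_1 = 2*21 + 1 = 43, q_1 = 2*1 + 0 = 2.
  i=2: a_2=1, p_2 = 1*43 + 21 = 64, q_2 = 1*2 + 1 = 3.
  i=3: a_3=4, p_3 = 4*64 + 43 = 299, q_3 = 4*3 + 2 = 14.
  i=4: a_4=1, p_4 = 1*299 + 64 = 363, q_4 = 1*14 + 3 = 17.
  i=5: a_5=2, p_5 = 2*363 + 299 = 1025, q_5 = 2*17 + 14 = 48.
Check: 1025^2 - 456*48^2 = 1050625 - 1050624 = 1, so (x, y) = (1025, 48) solves the equation, and by the theorem it is the least positive solution.

(x, y) = (1025, 48)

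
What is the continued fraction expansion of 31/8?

Run the Euclidean algorithm on 31 and 8; the successive quotients are the partial quotients a_0, a_1, ... (each step inverts the fractional part left over by the previous one):
  31 = 3*8 + 7, so a_0 = 3.
  8 = 1*7 + 1, so a_1 = 1.
  7 = 7*1 + 0, so a_2 = 7.
The remainder reaches 0 after 3 divisions, so the expansion has 3 partial quotients, read off in order.

[3; 1, 7]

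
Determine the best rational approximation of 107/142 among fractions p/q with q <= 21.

Expand x = 107/142 as a continued fraction with the Euclidean algorithm:
  107 = 0*142 + 107, so a_0 = 0.
  142 = 1*107 + 35, so a_1 = 1.
  107 = 3*35 + 2, so a_2 = 3.
  35 = 17*2 + 1, so a_3 = 17.
  2 = 2*1 + 0, so a_4 = 2.
so x = [0; 1, 3, 17, 2].
Convergents (p_i = a_i*p_{i-1} + p_{i-2}, q_i = a_i*q_{i-1} + q_{i-2} with p_{-2}=0, p_{-1}=1, q_{-2}=1, q_{-1}=0), until the denominator exceeds 21:
  i=0: a_0=0, p_0 = 0*1 + 0 = 0, q_0 = 0*0 + 1 = 1.
  i=1: a_1=1, p_1 = 1*0 + 1 = 1, q_1 = 1*1 + 0 = 1.
  i=2: a_2=3, p_2 = 3*1 + 0 = 3, q_2 = 3*1 + 1 = 4.
  i=3: a_3=17, p_3 = 17*3 + 1 = 52, q_3 = 17*4 + 1 = 69.
q_3 = 69 > 21, so the last convergent with denominator <= 21 is p_2/q_2 = 3/4.
The closest fraction with denominator <= 21 is either p_2/q_2 or the intermediate fraction (k*p_2 + p_1)/(k*q_2 + q_1) with the largest k >= 1 whose denominator stays <= 21; these approach x as k grows, and every other convergent or intermediate fraction in range is farther away.
Largest k: floor((21 - q_1)/q_2) = floor((21 - 1)/4) = 5.
That gives (5*3 + 1)/(5*4 + 1) = 16/21.
Compare the errors: |x - 3/4| = |107*4 - 3*142|/(142*4) = 2/568, and |x - 16/21| = |107*21 - 16*142|/(142*21) = 25/2982.
Cross-multiplying, 2*2982 = 5964 < 14200 = 25*568, so 2/568 is smaller: the convergent 3/4 is closer to x than 16/21.

3/4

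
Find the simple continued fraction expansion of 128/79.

[1; 1, 1, 1, 1, 1, 2, 1, 2]

Run the Euclidean algorithm on 128 and 79; the successive quotients are the partial quotients a_0, a_1, ... (each step inverts the fractional part left over by the previous one):
  128 = 1*79 + 49, so a_0 = 1.
  79 = 1*49 + 30, so a_1 = 1.
  49 = 1*30 + 19, so a_2 = 1.
  30 = 1*19 + 11, so a_3 = 1.
  19 = 1*11 + 8, so a_4 = 1.
  11 = 1*8 + 3, so a_5 = 1.
  8 = 2*3 + 2, so a_6 = 2.
  3 = 1*2 + 1, so a_7 = 1.
  2 = 2*1 + 0, so a_8 = 2.
The remainder reaches 0 after 9 divisions, so the expansion has 9 partial quotients, read off in order.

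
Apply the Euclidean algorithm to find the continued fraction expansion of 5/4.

Run the Euclidean algorithm on 5 and 4; the successive quotients are the partial quotients a_0, a_1, ... (each step inverts the fractional part left over by the previous one):
  5 = 1*4 + 1, so a_0 = 1.
  4 = 4*1 + 0, so a_1 = 4.
The remainder reaches 0 after 2 divisions, so the expansion has 2 partial quotients, read off in order.

[1; 4]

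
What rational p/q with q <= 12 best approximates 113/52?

Expand x = 113/52 as a continued fraction with the Euclidean algorithm:
  113 = 2*52 + 9, so a_0 = 2.
  52 = 5*9 + 7, so a_1 = 5.
  9 = 1*7 + 2, so a_2 = 1.
  7 = 3*2 + 1, so a_3 = 3.
  2 = 2*1 + 0, so a_4 = 2.
so x = [2; 5, 1, 3, 2].
Convergents (p_i = a_i*p_{i-1} + p_{i-2}, q_i = a_i*q_{i-1} + q_{i-2} with p_{-2}=0, p_{-1}=1, q_{-2}=1, q_{-1}=0), until the denominator exceeds 12:
  i=0: a_0=2, p_0 = 2*1 + 0 = 2, q_0 = 2*0 + 1 = 1.
  i=1: a_1=5, p_1 = 5*2 + 1 = 11, q_1 = 5*1 + 0 = 5.
  i=2: a_2=1, p_2 = 1*11 + 2 = 13, q_2 = 1*5 + 1 = 6.
  i=3: a_3=3, p_3 = 3*13 + 11 = 50, q_3 = 3*6 + 5 = 23.
q_3 = 23 > 12, so the last convergent with denominator <= 12 is p_2/q_2 = 13/6.
The closest fraction with denominator <= 12 is either p_2/q_2 or the intermediate fraction (k*p_2 + p_1)/(k*q_2 + q_1) with the largest k >= 1 whose denominator stays <= 12; these approach x as k grows, and every other convergent or intermediate fraction in range is farther away.
Largest k: floor((12 - q_1)/q_2) = floor((12 - 5)/6) = 1.
That gives (1*13 + 11)/(1*6 + 5) = 24/11.
Compare the errors: |x - 13/6| = |113*6 - 13*52|/(52*6) = 2/312, and |x - 24/11| = |113*11 - 24*52|/(52*11) = 5/572.
Cross-multiplying, 2*572 = 1144 < 1560 = 5*312, so 2/312 is smaller: the convergent 13/6 is closer to x than 24/11.

13/6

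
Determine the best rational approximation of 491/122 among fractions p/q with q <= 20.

4/1

Expand x = 491/122 as a continued fraction with the Euclidean algorithm:
  491 = 4*122 + 3, so a_0 = 4.
  122 = 40*3 + 2, so a_1 = 40.
  3 = 1*2 + 1, so a_2 = 1.
  2 = 2*1 + 0, so a_3 = 2.
so x = [4; 40, 1, 2].
Convergents (p_i = a_i*p_{i-1} + p_{i-2}, q_i = a_i*q_{i-1} + q_{i-2} with p_{-2}=0, p_{-1}=1, q_{-2}=1, q_{-1}=0), until the denominator exceeds 20:
  i=0: a_0=4, p_0 = 4*1 + 0 = 4, q_0 = 4*0 + 1 = 1.
  i=1: a_1=40, p_1 = 40*4 + 1 = 161, q_1 = 40*1 + 0 = 40.
q_1 = 40 > 20, so the last convergent with denominator <= 20 is p_0/q_0 = 4/1.
The closest fraction with denominator <= 20 is either p_0/q_0 or the intermediate fraction (k*p_0 + p_{-1})/(k*q_0 + q_{-1}) with the largest k >= 1 whose denominator stays <= 20; these approach x as k grows, and every other convergent or intermediate fraction in range is farther away.
Largest k: floor((20 - q_{-1})/q_0) = floor((20 - 0)/1) = 20 (using the seeds p_{-1} = 1, q_{-1} = 0).
That gives (20*4 + 1)/(20*1 + 0) = 81/20.
Compare the errors: |x - 4/1| = |491*1 - 4*122|/(122*1) = 3/122, and |x - 81/20| = |491*20 - 81*122|/(122*20) = 62/2440.
Cross-multiplying, 3*2440 = 7320 < 7564 = 62*122, so 3/122 is smaller: the convergent 4/1 is closer to x than 81/20.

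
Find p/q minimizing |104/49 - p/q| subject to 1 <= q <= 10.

Expand x = 104/49 as a continued fraction with the Euclidean algorithm:
  104 = 2*49 + 6, so a_0 = 2.
  49 = 8*6 + 1, so a_1 = 8.
  6 = 6*1 + 0, so a_2 = 6.
so x = [2; 8, 6].
Convergents (p_i = a_i*p_{i-1} + p_{i-2}, q_i = a_i*q_{i-1} + q_{i-2} with p_{-2}=0, p_{-1}=1, q_{-2}=1, q_{-1}=0), until the denominator exceeds 10:
  i=0: a_0=2, p_0 = 2*1 + 0 = 2, q_0 = 2*0 + 1 = 1.
  i=1: a_1=8, p_1 = 8*2 + 1 = 17, q_1 = 8*1 + 0 = 8.
  i=2: a_2=6, p_2 = 6*17 + 2 = 104, q_2 = 6*8 + 1 = 49.
q_2 = 49 > 10, so the last convergent with denominator <= 10 is p_1/q_1 = 17/8.
The closest fraction with denominator <= 10 is either p_1/q_1 or the intermediate fraction (k*p_1 + p_0)/(k*q_1 + q_0) with the largest k >= 1 whose denominator stays <= 10; these approach x as k grows, and every other convergent or intermediate fraction in range is farther away.
Largest k: floor((10 - q_0)/q_1) = floor((10 - 1)/8) = 1.
That gives (1*17 + 2)/(1*8 + 1) = 19/9.
Compare the errors: |x - 17/8| = |104*8 - 17*49|/(49*8) = 1/392, and |x - 19/9| = |104*9 - 19*49|/(49*9) = 5/441.
Cross-multiplying, 1*441 = 441 < 1960 = 5*392, so 1/392 is smaller: the convergent 17/8 is closer to x than 19/9.

17/8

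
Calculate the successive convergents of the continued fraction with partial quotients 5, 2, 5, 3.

Using the convergent recurrence p_i = a_i*p_{i-1} + p_{i-2}, q_i = a_i*q_{i-1} + q_{i-2} with p_{-2}=0, p_{-1}=1, q_{-2}=1, q_{-1}=0:
  i=0: a_0=5, p_0 = 5*1 + 0 = 5, q_0 = 5*0 + 1 = 1.
  i=1: a_1=2, p_1 = 2*5 + 1 = 11, q_1 = 2*1 + 0 = 2.
  i=2: a_2=5, p_2 = 5*11 + 5 = 60, q_2 = 5*2 + 1 = 11.
  i=3: a_3=3, p_3 = 3*60 + 11 = 191, q_3 = 3*11 + 2 = 35.

5/1, 11/2, 60/11, 191/35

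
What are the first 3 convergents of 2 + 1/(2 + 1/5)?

Using the convergent recurrence p_i = a_i*p_{i-1} + p_{i-2}, q_i = a_i*q_{i-1} + q_{i-2} with p_{-2}=0, p_{-1}=1, q_{-2}=1, q_{-1}=0:
  i=0: a_0=2, p_0 = 2*1 + 0 = 2, q_0 = 2*0 + 1 = 1.
  i=1: a_1=2, p_1 = 2*2 + 1 = 5, q_1 = 2*1 + 0 = 2.
  i=2: a_2=5, p_2 = 5*5 + 2 = 27, q_2 = 5*2 + 1 = 11.

2/1, 5/2, 27/11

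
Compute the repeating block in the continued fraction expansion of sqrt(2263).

[47; (1, 1, 3, 47, 3, 1, 1, 94)]

Write x_i = (sqrt(2263) + m_i)/d_i with (m_0, d_0) = (0, 1). a_0 = floor(sqrt(2263)) = 47, since 47^2 = 2209 <= 2263 < 2304 = 48^2.
Iterate m_{i+1} = d_i*a_i - m_i, d_{i+1} = (2263 - m_{i+1}^2)/d_i, a_{i+1} = floor((a_0 + m_{i+1})/d_{i+1}):
  m_1 = 1*47 - 0 = 47, d_1 = (2263 - 47^2)/1 = 54/1 = 54, a_1 = floor((47 + 47)/54) = 1.
  m_2 = 54*1 - 47 = 7, d_2 = (2263 - 7^2)/54 = 2214/54 = 41, a_2 = floor((47 + 7)/41) = 1.
  m_3 = 41*1 - 7 = 34, d_3 = (2263 - 34^2)/41 = 1107/41 = 27, a_3 = floor((47 + 34)/27) = 3.
  m_4 = 27*3 - 34 = 47, d_4 = (2263 - 47^2)/27 = 54/27 = 2, a_4 = floor((47 + 47)/2) = 47.
  m_5 = 2*47 - 47 = 47, d_5 = (2263 - 47^2)/2 = 54/2 = 27, a_5 = floor((47 + 47)/27) = 3.
  m_6 = 27*3 - 47 = 34, d_6 = (2263 - 34^2)/27 = 1107/27 = 41, a_6 = floor((47 + 34)/41) = 1.
  m_7 = 41*1 - 34 = 7, d_7 = (2263 - 7^2)/41 = 2214/41 = 54, a_7 = floor((47 + 7)/54) = 1.
  m_8 = 54*1 - 7 = 47, d_8 = (2263 - 47^2)/54 = 54/54 = 1, a_8 = floor((47 + 47)/1) = 94.
  m_9 = 1*94 - 47 = 47, d_9 = (2263 - 47^2)/1 = 54/1 = 54: (m_9, d_9) = (m_1, d_1) = (47, 54), so from here the quotients repeat a_1, ..., a_8; the period length is 8.
Hence the expansion of sqrt(2263) is a_0 = 47 followed by the repeating block 1, 1, 3, 47, 3, 1, 1, 94 (period 8).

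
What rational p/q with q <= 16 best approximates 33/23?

Expand x = 33/23 as a continued fraction with the Euclidean algorithm:
  33 = 1*23 + 10, so a_0 = 1.
  23 = 2*10 + 3, so a_1 = 2.
  10 = 3*3 + 1, so a_2 = 3.
  3 = 3*1 + 0, so a_3 = 3.
so x = [1; 2, 3, 3].
Convergents (p_i = a_i*p_{i-1} + p_{i-2}, q_i = a_i*q_{i-1} + q_{i-2} with p_{-2}=0, p_{-1}=1, q_{-2}=1, q_{-1}=0), until the denominator exceeds 16:
  i=0: a_0=1, p_0 = 1*1 + 0 = 1, q_0 = 1*0 + 1 = 1.
  i=1: a_1=2, p_1 = 2*1 + 1 = 3, q_1 = 2*1 + 0 = 2.
  i=2: a_2=3, p_2 = 3*3 + 1 = 10, q_2 = 3*2 + 1 = 7.
  i=3: a_3=3, p_3 = 3*10 + 3 = 33, q_3 = 3*7 + 2 = 23.
q_3 = 23 > 16, so the last convergent with denominator <= 16 is p_2/q_2 = 10/7.
The closest fraction with denominator <= 16 is either p_2/q_2 or the intermediate fraction (k*p_2 + p_1)/(k*q_2 + q_1) with the largest k >= 1 whose denominator stays <= 16; these approach x as k grows, and every other convergent or intermediate fraction in range is farther away.
Largest k: floor((16 - q_1)/q_2) = floor((16 - 2)/7) = 2.
That gives (2*10 + 3)/(2*7 + 2) = 23/16.
Compare the errors: |x - 10/7| = |33*7 - 10*23|/(23*7) = 1/161, and |x - 23/16| = |33*16 - 23*23|/(23*16) = 1/368.
Cross-multiplying, 1*161 = 161 < 368 = 1*368, so 1/368 is smaller: the intermediate fraction 23/16 is closer to x than 10/7.

23/16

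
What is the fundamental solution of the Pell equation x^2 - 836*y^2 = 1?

(x, y) = (46551, 1610)

First expand sqrt(836) as a continued fraction. With x_i = (sqrt(836) + m_i)/d_i and (m_0, d_0) = (0, 1): a_0 = floor(sqrt(836)) = 28, since 28^2 = 784 <= 836 < 841 = 29^2.
Iterate m_{i+1} = d_i*a_i - m_i, d_{i+1} = (836 - m_{i+1}^2)/d_i, a_{i+1} = floor((a_0 + m_{i+1})/d_{i+1}):
  m_1 = 1*28 - 0 = 28, d_1 = (836 - 28^2)/1 = 52/1 = 52, a_1 = floor((28 + 28)/52) = 1.
  m_2 = 52*1 - 28 = 24, d_2 = (836 - 24^2)/52 = 260/52 = 5, a_2 = floor((28 + 24)/5) = 10.
  m_3 = 5*10 - 24 = 26, d_3 = (836 - 26^2)/5 = 160/5 = 32, a_3 = floor((28 + 26)/32) = 1.
  m_4 = 32*1 - 26 = 6, d_4 = (836 - 6^2)/32 = 800/32 = 25, a_4 = floor((28 + 6)/25) = 1.
  m_5 = 25*1 - 6 = 19, d_5 = (836 - 19^2)/25 = 475/25 = 19, a_5 = floor((28 + 19)/19) = 2.
  m_6 = 19*2 - 19 = 19, d_6 = (836 - 19^2)/19 = 475/19 = 25, a_6 = floor((28 + 19)/25) = 1.
  m_7 = 25*1 - 19 = 6, d_7 = (836 - 6^2)/25 = 800/25 = 32, a_7 = floor((28 + 6)/32) = 1.
  m_8 = 32*1 - 6 = 26, d_8 = (836 - 26^2)/32 = 160/32 = 5, a_8 = floor((28 + 26)/5) = 10.
  m_9 = 5*10 - 26 = 24, d_9 = (836 - 24^2)/5 = 260/5 = 52, a_9 = floor((28 + 24)/52) = 1.
  m_10 = 52*1 - 24 = 28, d_10 = (836 - 28^2)/52 = 52/52 = 1, a_10 = floor((28 + 28)/1) = 56.
  m_11 = 1*56 - 28 = 28, d_11 = (836 - 28^2)/1 = 52/1 = 52: (m_11, d_11) = (m_1, d_1) = (28, 52), so from here the quotients repeat a_1, ..., a_10; the period length is 10.
So sqrt(836) = [28; (1, 10, 1, 1, 2, 1, 1, 10, 1, 56)] with period length k = 10.
k is even, so the fundamental solution of x^2 - 836y^2 = 1 is (p_{k-1}, q_{k-1}) = (p_9, q_9); compute convergents through index 9.
Convergents (p_i = a_i*p_{i-1} + p_{i-2}, q_i = a_i*q_{i-1} + q_{i-2} with p_{-2}=0, p_{-1}=1, q_{-2}=1, q_{-1}=0):
  i=0: a_0=28, p_0 = 28*1 + 0 = 28, q_0 = 28*0 + 1 = 1.
  i=1: a_1=1, p_1 = 1*28 + 1 = 29, q_1 = 1*1 + 0 = 1.
  i=2: a_2=10, p_2 = 10*29 + 28 = 318, q_2 = 10*1 + 1 = 11.
  i=3: a_3=1, p_3 = 1*318 + 29 = 347, q_3 = 1*11 + 1 = 12.
  i=4: a_4=1, p_4 = 1*347 + 318 = 665, q_4 = 1*12 + 11 = 23.
  i=5: a_5=2, p_5 = 2*665 + 347 = 1677, q_5 = 2*23 + 12 = 58.
  i=6: a_6=1, p_6 = 1*1677 + 665 = 2342, q_6 = 1*58 + 23 = 81.
  i=7: a_7=1, p_7 = 1*2342 + 1677 = 4019, q_7 = 1*81 + 58 = 139.
  i=8: a_8=10, p_8 = 10*4019 + 2342 = 42532, q_8 = 10*139 + 81 = 1471.
  i=9: a_9=1, p_9 = 1*42532 + 4019 = 46551, q_9 = 1*1471 + 139 = 1610.
Check: 46551^2 - 836*1610^2 = 2166995601 - 2166995600 = 1, so (x, y) = (46551, 1610) solves the equation, and by the theorem it is the least positive solution.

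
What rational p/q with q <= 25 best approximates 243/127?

Expand x = 243/127 as a continued fraction with the Euclidean algorithm:
  243 = 1*127 + 116, so a_0 = 1.
  127 = 1*116 + 11, so a_1 = 1.
  116 = 10*11 + 6, so a_2 = 10.
  11 = 1*6 + 5, so a_3 = 1.
  6 = 1*5 + 1, so a_4 = 1.
  5 = 5*1 + 0, so a_5 = 5.
so x = [1; 1, 10, 1, 1, 5].
Convergents (p_i = a_i*p_{i-1} + p_{i-2}, q_i = a_i*q_{i-1} + q_{i-2} with p_{-2}=0, p_{-1}=1, q_{-2}=1, q_{-1}=0), until the denominator exceeds 25:
  i=0: a_0=1, p_0 = 1*1 + 0 = 1, q_0 = 1*0 + 1 = 1.
  i=1: a_1=1, p_1 = 1*1 + 1 = 2, q_1 = 1*1 + 0 = 1.
  i=2: a_2=10, p_2 = 10*2 + 1 = 21, q_2 = 10*1 + 1 = 11.
  i=3: a_3=1, p_3 = 1*21 + 2 = 23, q_3 = 1*11 + 1 = 12.
  i=4: a_4=1, p_4 = 1*23 + 21 = 44, q_4 = 1*12 + 11 = 23.
  i=5: a_5=5, p_5 = 5*44 + 23 = 243, q_5 = 5*23 + 12 = 127.
q_5 = 127 > 25, so the last convergent with denominator <= 25 is p_4/q_4 = 44/23.
The closest fraction with denominator <= 25 is either p_4/q_4 or the intermediate fraction (k*p_4 + p_3)/(k*q_4 + q_3) with the largest k >= 1 whose denominator stays <= 25; these approach x as k grows, and every other convergent or intermediate fraction in range is farther away.
Largest k: floor((25 - q_3)/q_4) = floor((25 - 12)/23) = 0.
Since k = 0, no intermediate fraction beyond p_4/q_4 has denominator <= 25, so the convergent 44/23 is the closest (its error is |243*23 - 44*127|/(127*23) = 1/2921).

44/23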